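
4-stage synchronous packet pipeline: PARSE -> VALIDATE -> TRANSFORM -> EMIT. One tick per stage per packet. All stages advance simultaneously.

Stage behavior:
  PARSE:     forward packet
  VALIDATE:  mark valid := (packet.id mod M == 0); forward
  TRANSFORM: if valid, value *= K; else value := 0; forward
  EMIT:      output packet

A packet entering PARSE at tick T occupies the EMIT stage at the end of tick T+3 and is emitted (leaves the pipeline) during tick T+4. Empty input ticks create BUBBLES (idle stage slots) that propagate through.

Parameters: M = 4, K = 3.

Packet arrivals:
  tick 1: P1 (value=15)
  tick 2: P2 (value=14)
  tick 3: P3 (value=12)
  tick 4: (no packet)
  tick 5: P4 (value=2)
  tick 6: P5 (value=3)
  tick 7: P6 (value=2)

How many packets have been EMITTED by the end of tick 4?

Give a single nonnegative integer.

Answer: 0

Derivation:
Tick 1: [PARSE:P1(v=15,ok=F), VALIDATE:-, TRANSFORM:-, EMIT:-] out:-; in:P1
Tick 2: [PARSE:P2(v=14,ok=F), VALIDATE:P1(v=15,ok=F), TRANSFORM:-, EMIT:-] out:-; in:P2
Tick 3: [PARSE:P3(v=12,ok=F), VALIDATE:P2(v=14,ok=F), TRANSFORM:P1(v=0,ok=F), EMIT:-] out:-; in:P3
Tick 4: [PARSE:-, VALIDATE:P3(v=12,ok=F), TRANSFORM:P2(v=0,ok=F), EMIT:P1(v=0,ok=F)] out:-; in:-
Emitted by tick 4: []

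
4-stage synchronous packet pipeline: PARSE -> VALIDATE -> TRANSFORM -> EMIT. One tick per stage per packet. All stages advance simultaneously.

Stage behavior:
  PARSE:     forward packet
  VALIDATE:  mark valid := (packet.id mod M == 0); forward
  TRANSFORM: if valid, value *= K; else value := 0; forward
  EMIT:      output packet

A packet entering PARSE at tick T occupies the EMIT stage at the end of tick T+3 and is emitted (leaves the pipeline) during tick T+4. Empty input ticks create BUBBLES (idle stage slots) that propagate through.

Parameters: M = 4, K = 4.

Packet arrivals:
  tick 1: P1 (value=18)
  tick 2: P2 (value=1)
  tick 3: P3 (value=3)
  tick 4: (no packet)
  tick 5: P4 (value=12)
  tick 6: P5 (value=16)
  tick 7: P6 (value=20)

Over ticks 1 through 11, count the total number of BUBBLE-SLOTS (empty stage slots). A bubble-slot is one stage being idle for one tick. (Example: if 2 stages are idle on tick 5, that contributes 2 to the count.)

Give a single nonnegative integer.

Answer: 20

Derivation:
Tick 1: [PARSE:P1(v=18,ok=F), VALIDATE:-, TRANSFORM:-, EMIT:-] out:-; bubbles=3
Tick 2: [PARSE:P2(v=1,ok=F), VALIDATE:P1(v=18,ok=F), TRANSFORM:-, EMIT:-] out:-; bubbles=2
Tick 3: [PARSE:P3(v=3,ok=F), VALIDATE:P2(v=1,ok=F), TRANSFORM:P1(v=0,ok=F), EMIT:-] out:-; bubbles=1
Tick 4: [PARSE:-, VALIDATE:P3(v=3,ok=F), TRANSFORM:P2(v=0,ok=F), EMIT:P1(v=0,ok=F)] out:-; bubbles=1
Tick 5: [PARSE:P4(v=12,ok=F), VALIDATE:-, TRANSFORM:P3(v=0,ok=F), EMIT:P2(v=0,ok=F)] out:P1(v=0); bubbles=1
Tick 6: [PARSE:P5(v=16,ok=F), VALIDATE:P4(v=12,ok=T), TRANSFORM:-, EMIT:P3(v=0,ok=F)] out:P2(v=0); bubbles=1
Tick 7: [PARSE:P6(v=20,ok=F), VALIDATE:P5(v=16,ok=F), TRANSFORM:P4(v=48,ok=T), EMIT:-] out:P3(v=0); bubbles=1
Tick 8: [PARSE:-, VALIDATE:P6(v=20,ok=F), TRANSFORM:P5(v=0,ok=F), EMIT:P4(v=48,ok=T)] out:-; bubbles=1
Tick 9: [PARSE:-, VALIDATE:-, TRANSFORM:P6(v=0,ok=F), EMIT:P5(v=0,ok=F)] out:P4(v=48); bubbles=2
Tick 10: [PARSE:-, VALIDATE:-, TRANSFORM:-, EMIT:P6(v=0,ok=F)] out:P5(v=0); bubbles=3
Tick 11: [PARSE:-, VALIDATE:-, TRANSFORM:-, EMIT:-] out:P6(v=0); bubbles=4
Total bubble-slots: 20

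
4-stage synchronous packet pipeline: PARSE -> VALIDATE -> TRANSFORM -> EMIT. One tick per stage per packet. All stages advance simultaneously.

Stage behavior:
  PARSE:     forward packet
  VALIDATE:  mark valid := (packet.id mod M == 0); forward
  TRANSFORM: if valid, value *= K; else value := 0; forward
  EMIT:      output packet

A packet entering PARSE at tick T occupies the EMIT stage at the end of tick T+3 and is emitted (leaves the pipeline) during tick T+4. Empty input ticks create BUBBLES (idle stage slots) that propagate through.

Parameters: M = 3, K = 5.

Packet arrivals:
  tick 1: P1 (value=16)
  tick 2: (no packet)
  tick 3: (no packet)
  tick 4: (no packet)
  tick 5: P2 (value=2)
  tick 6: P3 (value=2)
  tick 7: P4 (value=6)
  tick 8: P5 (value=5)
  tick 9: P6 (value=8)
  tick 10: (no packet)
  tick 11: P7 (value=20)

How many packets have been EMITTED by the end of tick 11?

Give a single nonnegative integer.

Answer: 4

Derivation:
Tick 1: [PARSE:P1(v=16,ok=F), VALIDATE:-, TRANSFORM:-, EMIT:-] out:-; in:P1
Tick 2: [PARSE:-, VALIDATE:P1(v=16,ok=F), TRANSFORM:-, EMIT:-] out:-; in:-
Tick 3: [PARSE:-, VALIDATE:-, TRANSFORM:P1(v=0,ok=F), EMIT:-] out:-; in:-
Tick 4: [PARSE:-, VALIDATE:-, TRANSFORM:-, EMIT:P1(v=0,ok=F)] out:-; in:-
Tick 5: [PARSE:P2(v=2,ok=F), VALIDATE:-, TRANSFORM:-, EMIT:-] out:P1(v=0); in:P2
Tick 6: [PARSE:P3(v=2,ok=F), VALIDATE:P2(v=2,ok=F), TRANSFORM:-, EMIT:-] out:-; in:P3
Tick 7: [PARSE:P4(v=6,ok=F), VALIDATE:P3(v=2,ok=T), TRANSFORM:P2(v=0,ok=F), EMIT:-] out:-; in:P4
Tick 8: [PARSE:P5(v=5,ok=F), VALIDATE:P4(v=6,ok=F), TRANSFORM:P3(v=10,ok=T), EMIT:P2(v=0,ok=F)] out:-; in:P5
Tick 9: [PARSE:P6(v=8,ok=F), VALIDATE:P5(v=5,ok=F), TRANSFORM:P4(v=0,ok=F), EMIT:P3(v=10,ok=T)] out:P2(v=0); in:P6
Tick 10: [PARSE:-, VALIDATE:P6(v=8,ok=T), TRANSFORM:P5(v=0,ok=F), EMIT:P4(v=0,ok=F)] out:P3(v=10); in:-
Tick 11: [PARSE:P7(v=20,ok=F), VALIDATE:-, TRANSFORM:P6(v=40,ok=T), EMIT:P5(v=0,ok=F)] out:P4(v=0); in:P7
Emitted by tick 11: ['P1', 'P2', 'P3', 'P4']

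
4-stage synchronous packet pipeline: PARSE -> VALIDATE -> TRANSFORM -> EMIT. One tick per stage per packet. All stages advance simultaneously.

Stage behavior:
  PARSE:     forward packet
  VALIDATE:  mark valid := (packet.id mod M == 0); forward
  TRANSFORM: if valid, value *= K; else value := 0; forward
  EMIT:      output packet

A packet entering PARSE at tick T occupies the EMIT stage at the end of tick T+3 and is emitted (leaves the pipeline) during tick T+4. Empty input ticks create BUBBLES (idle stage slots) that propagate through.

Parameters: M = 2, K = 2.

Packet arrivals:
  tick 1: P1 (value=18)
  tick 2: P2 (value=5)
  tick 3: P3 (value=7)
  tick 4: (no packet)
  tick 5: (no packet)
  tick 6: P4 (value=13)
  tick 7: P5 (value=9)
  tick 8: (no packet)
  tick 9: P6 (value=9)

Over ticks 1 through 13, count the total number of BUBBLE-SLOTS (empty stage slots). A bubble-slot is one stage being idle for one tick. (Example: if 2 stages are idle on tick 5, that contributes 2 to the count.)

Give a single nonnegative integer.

Tick 1: [PARSE:P1(v=18,ok=F), VALIDATE:-, TRANSFORM:-, EMIT:-] out:-; bubbles=3
Tick 2: [PARSE:P2(v=5,ok=F), VALIDATE:P1(v=18,ok=F), TRANSFORM:-, EMIT:-] out:-; bubbles=2
Tick 3: [PARSE:P3(v=7,ok=F), VALIDATE:P2(v=5,ok=T), TRANSFORM:P1(v=0,ok=F), EMIT:-] out:-; bubbles=1
Tick 4: [PARSE:-, VALIDATE:P3(v=7,ok=F), TRANSFORM:P2(v=10,ok=T), EMIT:P1(v=0,ok=F)] out:-; bubbles=1
Tick 5: [PARSE:-, VALIDATE:-, TRANSFORM:P3(v=0,ok=F), EMIT:P2(v=10,ok=T)] out:P1(v=0); bubbles=2
Tick 6: [PARSE:P4(v=13,ok=F), VALIDATE:-, TRANSFORM:-, EMIT:P3(v=0,ok=F)] out:P2(v=10); bubbles=2
Tick 7: [PARSE:P5(v=9,ok=F), VALIDATE:P4(v=13,ok=T), TRANSFORM:-, EMIT:-] out:P3(v=0); bubbles=2
Tick 8: [PARSE:-, VALIDATE:P5(v=9,ok=F), TRANSFORM:P4(v=26,ok=T), EMIT:-] out:-; bubbles=2
Tick 9: [PARSE:P6(v=9,ok=F), VALIDATE:-, TRANSFORM:P5(v=0,ok=F), EMIT:P4(v=26,ok=T)] out:-; bubbles=1
Tick 10: [PARSE:-, VALIDATE:P6(v=9,ok=T), TRANSFORM:-, EMIT:P5(v=0,ok=F)] out:P4(v=26); bubbles=2
Tick 11: [PARSE:-, VALIDATE:-, TRANSFORM:P6(v=18,ok=T), EMIT:-] out:P5(v=0); bubbles=3
Tick 12: [PARSE:-, VALIDATE:-, TRANSFORM:-, EMIT:P6(v=18,ok=T)] out:-; bubbles=3
Tick 13: [PARSE:-, VALIDATE:-, TRANSFORM:-, EMIT:-] out:P6(v=18); bubbles=4
Total bubble-slots: 28

Answer: 28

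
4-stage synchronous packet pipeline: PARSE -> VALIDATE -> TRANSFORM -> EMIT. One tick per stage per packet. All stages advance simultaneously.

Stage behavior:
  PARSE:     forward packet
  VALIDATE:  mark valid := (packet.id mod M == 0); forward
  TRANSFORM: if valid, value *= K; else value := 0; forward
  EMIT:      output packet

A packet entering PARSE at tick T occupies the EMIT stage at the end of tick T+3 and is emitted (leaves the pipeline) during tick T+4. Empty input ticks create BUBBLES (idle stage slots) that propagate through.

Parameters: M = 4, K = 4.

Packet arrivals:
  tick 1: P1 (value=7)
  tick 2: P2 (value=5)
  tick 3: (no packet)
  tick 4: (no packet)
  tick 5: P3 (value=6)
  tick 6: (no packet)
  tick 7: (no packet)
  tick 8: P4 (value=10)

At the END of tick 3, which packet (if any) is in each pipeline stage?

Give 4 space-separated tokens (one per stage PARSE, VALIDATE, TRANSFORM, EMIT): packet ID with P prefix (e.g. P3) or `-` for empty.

Tick 1: [PARSE:P1(v=7,ok=F), VALIDATE:-, TRANSFORM:-, EMIT:-] out:-; in:P1
Tick 2: [PARSE:P2(v=5,ok=F), VALIDATE:P1(v=7,ok=F), TRANSFORM:-, EMIT:-] out:-; in:P2
Tick 3: [PARSE:-, VALIDATE:P2(v=5,ok=F), TRANSFORM:P1(v=0,ok=F), EMIT:-] out:-; in:-
At end of tick 3: ['-', 'P2', 'P1', '-']

Answer: - P2 P1 -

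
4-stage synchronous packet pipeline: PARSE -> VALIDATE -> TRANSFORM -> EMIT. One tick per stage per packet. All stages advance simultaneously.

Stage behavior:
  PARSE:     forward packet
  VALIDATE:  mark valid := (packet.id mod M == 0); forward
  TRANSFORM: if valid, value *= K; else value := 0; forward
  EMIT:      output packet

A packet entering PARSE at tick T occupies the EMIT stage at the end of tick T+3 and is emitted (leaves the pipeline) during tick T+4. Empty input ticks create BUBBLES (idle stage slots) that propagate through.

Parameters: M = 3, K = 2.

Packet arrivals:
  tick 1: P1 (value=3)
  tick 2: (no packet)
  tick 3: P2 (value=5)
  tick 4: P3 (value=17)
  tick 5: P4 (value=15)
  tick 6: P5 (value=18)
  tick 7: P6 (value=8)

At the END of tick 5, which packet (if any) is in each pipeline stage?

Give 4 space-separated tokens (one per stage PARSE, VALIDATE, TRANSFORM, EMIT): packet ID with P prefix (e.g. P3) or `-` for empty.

Tick 1: [PARSE:P1(v=3,ok=F), VALIDATE:-, TRANSFORM:-, EMIT:-] out:-; in:P1
Tick 2: [PARSE:-, VALIDATE:P1(v=3,ok=F), TRANSFORM:-, EMIT:-] out:-; in:-
Tick 3: [PARSE:P2(v=5,ok=F), VALIDATE:-, TRANSFORM:P1(v=0,ok=F), EMIT:-] out:-; in:P2
Tick 4: [PARSE:P3(v=17,ok=F), VALIDATE:P2(v=5,ok=F), TRANSFORM:-, EMIT:P1(v=0,ok=F)] out:-; in:P3
Tick 5: [PARSE:P4(v=15,ok=F), VALIDATE:P3(v=17,ok=T), TRANSFORM:P2(v=0,ok=F), EMIT:-] out:P1(v=0); in:P4
At end of tick 5: ['P4', 'P3', 'P2', '-']

Answer: P4 P3 P2 -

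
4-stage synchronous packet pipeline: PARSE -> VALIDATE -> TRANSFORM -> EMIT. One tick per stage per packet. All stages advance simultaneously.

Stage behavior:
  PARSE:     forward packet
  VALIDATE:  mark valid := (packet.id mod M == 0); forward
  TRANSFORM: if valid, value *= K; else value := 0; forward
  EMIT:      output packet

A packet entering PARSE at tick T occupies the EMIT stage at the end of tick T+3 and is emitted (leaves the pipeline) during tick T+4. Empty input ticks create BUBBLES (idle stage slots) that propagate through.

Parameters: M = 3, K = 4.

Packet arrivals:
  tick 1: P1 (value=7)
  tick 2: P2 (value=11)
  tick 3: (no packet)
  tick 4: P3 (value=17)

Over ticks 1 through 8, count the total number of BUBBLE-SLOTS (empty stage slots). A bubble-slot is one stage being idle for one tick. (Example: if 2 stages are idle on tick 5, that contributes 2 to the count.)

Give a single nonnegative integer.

Answer: 20

Derivation:
Tick 1: [PARSE:P1(v=7,ok=F), VALIDATE:-, TRANSFORM:-, EMIT:-] out:-; bubbles=3
Tick 2: [PARSE:P2(v=11,ok=F), VALIDATE:P1(v=7,ok=F), TRANSFORM:-, EMIT:-] out:-; bubbles=2
Tick 3: [PARSE:-, VALIDATE:P2(v=11,ok=F), TRANSFORM:P1(v=0,ok=F), EMIT:-] out:-; bubbles=2
Tick 4: [PARSE:P3(v=17,ok=F), VALIDATE:-, TRANSFORM:P2(v=0,ok=F), EMIT:P1(v=0,ok=F)] out:-; bubbles=1
Tick 5: [PARSE:-, VALIDATE:P3(v=17,ok=T), TRANSFORM:-, EMIT:P2(v=0,ok=F)] out:P1(v=0); bubbles=2
Tick 6: [PARSE:-, VALIDATE:-, TRANSFORM:P3(v=68,ok=T), EMIT:-] out:P2(v=0); bubbles=3
Tick 7: [PARSE:-, VALIDATE:-, TRANSFORM:-, EMIT:P3(v=68,ok=T)] out:-; bubbles=3
Tick 8: [PARSE:-, VALIDATE:-, TRANSFORM:-, EMIT:-] out:P3(v=68); bubbles=4
Total bubble-slots: 20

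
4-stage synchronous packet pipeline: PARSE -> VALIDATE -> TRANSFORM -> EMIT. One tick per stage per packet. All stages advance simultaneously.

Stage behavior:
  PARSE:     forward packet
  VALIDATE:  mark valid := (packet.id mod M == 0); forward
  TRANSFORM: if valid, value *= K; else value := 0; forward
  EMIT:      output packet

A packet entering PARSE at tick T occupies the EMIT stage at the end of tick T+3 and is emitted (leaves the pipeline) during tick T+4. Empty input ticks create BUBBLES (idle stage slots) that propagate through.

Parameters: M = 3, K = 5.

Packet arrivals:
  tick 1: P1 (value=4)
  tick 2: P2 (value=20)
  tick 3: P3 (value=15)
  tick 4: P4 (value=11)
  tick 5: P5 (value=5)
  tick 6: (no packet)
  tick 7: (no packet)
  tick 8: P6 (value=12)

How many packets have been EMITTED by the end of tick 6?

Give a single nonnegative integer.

Answer: 2

Derivation:
Tick 1: [PARSE:P1(v=4,ok=F), VALIDATE:-, TRANSFORM:-, EMIT:-] out:-; in:P1
Tick 2: [PARSE:P2(v=20,ok=F), VALIDATE:P1(v=4,ok=F), TRANSFORM:-, EMIT:-] out:-; in:P2
Tick 3: [PARSE:P3(v=15,ok=F), VALIDATE:P2(v=20,ok=F), TRANSFORM:P1(v=0,ok=F), EMIT:-] out:-; in:P3
Tick 4: [PARSE:P4(v=11,ok=F), VALIDATE:P3(v=15,ok=T), TRANSFORM:P2(v=0,ok=F), EMIT:P1(v=0,ok=F)] out:-; in:P4
Tick 5: [PARSE:P5(v=5,ok=F), VALIDATE:P4(v=11,ok=F), TRANSFORM:P3(v=75,ok=T), EMIT:P2(v=0,ok=F)] out:P1(v=0); in:P5
Tick 6: [PARSE:-, VALIDATE:P5(v=5,ok=F), TRANSFORM:P4(v=0,ok=F), EMIT:P3(v=75,ok=T)] out:P2(v=0); in:-
Emitted by tick 6: ['P1', 'P2']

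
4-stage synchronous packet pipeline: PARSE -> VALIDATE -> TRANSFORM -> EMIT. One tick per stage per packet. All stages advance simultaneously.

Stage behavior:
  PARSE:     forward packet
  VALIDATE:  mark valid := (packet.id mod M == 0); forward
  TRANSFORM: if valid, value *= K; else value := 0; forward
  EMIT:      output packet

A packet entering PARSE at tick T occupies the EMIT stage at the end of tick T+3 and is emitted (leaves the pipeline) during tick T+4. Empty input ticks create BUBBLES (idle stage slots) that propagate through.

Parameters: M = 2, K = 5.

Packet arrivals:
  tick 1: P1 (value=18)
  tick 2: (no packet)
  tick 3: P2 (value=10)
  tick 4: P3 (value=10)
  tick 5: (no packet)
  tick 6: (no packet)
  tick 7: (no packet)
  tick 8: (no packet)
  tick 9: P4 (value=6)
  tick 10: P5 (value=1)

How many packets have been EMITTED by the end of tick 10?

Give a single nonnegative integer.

Tick 1: [PARSE:P1(v=18,ok=F), VALIDATE:-, TRANSFORM:-, EMIT:-] out:-; in:P1
Tick 2: [PARSE:-, VALIDATE:P1(v=18,ok=F), TRANSFORM:-, EMIT:-] out:-; in:-
Tick 3: [PARSE:P2(v=10,ok=F), VALIDATE:-, TRANSFORM:P1(v=0,ok=F), EMIT:-] out:-; in:P2
Tick 4: [PARSE:P3(v=10,ok=F), VALIDATE:P2(v=10,ok=T), TRANSFORM:-, EMIT:P1(v=0,ok=F)] out:-; in:P3
Tick 5: [PARSE:-, VALIDATE:P3(v=10,ok=F), TRANSFORM:P2(v=50,ok=T), EMIT:-] out:P1(v=0); in:-
Tick 6: [PARSE:-, VALIDATE:-, TRANSFORM:P3(v=0,ok=F), EMIT:P2(v=50,ok=T)] out:-; in:-
Tick 7: [PARSE:-, VALIDATE:-, TRANSFORM:-, EMIT:P3(v=0,ok=F)] out:P2(v=50); in:-
Tick 8: [PARSE:-, VALIDATE:-, TRANSFORM:-, EMIT:-] out:P3(v=0); in:-
Tick 9: [PARSE:P4(v=6,ok=F), VALIDATE:-, TRANSFORM:-, EMIT:-] out:-; in:P4
Tick 10: [PARSE:P5(v=1,ok=F), VALIDATE:P4(v=6,ok=T), TRANSFORM:-, EMIT:-] out:-; in:P5
Emitted by tick 10: ['P1', 'P2', 'P3']

Answer: 3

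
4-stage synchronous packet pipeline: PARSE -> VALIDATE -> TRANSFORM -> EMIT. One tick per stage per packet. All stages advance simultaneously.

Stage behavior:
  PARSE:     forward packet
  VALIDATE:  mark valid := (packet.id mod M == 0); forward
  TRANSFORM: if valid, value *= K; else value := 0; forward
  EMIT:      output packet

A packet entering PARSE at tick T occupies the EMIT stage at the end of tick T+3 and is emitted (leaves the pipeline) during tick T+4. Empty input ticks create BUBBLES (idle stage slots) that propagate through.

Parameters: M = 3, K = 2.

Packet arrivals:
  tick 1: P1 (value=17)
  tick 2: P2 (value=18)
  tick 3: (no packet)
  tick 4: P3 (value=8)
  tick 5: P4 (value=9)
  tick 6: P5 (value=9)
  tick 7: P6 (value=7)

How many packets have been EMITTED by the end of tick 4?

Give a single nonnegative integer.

Tick 1: [PARSE:P1(v=17,ok=F), VALIDATE:-, TRANSFORM:-, EMIT:-] out:-; in:P1
Tick 2: [PARSE:P2(v=18,ok=F), VALIDATE:P1(v=17,ok=F), TRANSFORM:-, EMIT:-] out:-; in:P2
Tick 3: [PARSE:-, VALIDATE:P2(v=18,ok=F), TRANSFORM:P1(v=0,ok=F), EMIT:-] out:-; in:-
Tick 4: [PARSE:P3(v=8,ok=F), VALIDATE:-, TRANSFORM:P2(v=0,ok=F), EMIT:P1(v=0,ok=F)] out:-; in:P3
Emitted by tick 4: []

Answer: 0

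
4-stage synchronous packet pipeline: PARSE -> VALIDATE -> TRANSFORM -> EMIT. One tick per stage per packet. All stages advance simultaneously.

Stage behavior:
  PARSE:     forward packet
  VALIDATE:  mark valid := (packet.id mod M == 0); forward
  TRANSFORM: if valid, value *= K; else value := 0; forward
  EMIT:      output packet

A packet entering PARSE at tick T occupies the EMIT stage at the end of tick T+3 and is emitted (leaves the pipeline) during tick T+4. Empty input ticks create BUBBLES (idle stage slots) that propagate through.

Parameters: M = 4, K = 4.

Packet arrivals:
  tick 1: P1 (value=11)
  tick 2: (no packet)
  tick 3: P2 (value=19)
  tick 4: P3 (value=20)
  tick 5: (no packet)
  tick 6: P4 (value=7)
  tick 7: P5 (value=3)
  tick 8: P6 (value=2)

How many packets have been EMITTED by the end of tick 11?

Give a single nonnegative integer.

Tick 1: [PARSE:P1(v=11,ok=F), VALIDATE:-, TRANSFORM:-, EMIT:-] out:-; in:P1
Tick 2: [PARSE:-, VALIDATE:P1(v=11,ok=F), TRANSFORM:-, EMIT:-] out:-; in:-
Tick 3: [PARSE:P2(v=19,ok=F), VALIDATE:-, TRANSFORM:P1(v=0,ok=F), EMIT:-] out:-; in:P2
Tick 4: [PARSE:P3(v=20,ok=F), VALIDATE:P2(v=19,ok=F), TRANSFORM:-, EMIT:P1(v=0,ok=F)] out:-; in:P3
Tick 5: [PARSE:-, VALIDATE:P3(v=20,ok=F), TRANSFORM:P2(v=0,ok=F), EMIT:-] out:P1(v=0); in:-
Tick 6: [PARSE:P4(v=7,ok=F), VALIDATE:-, TRANSFORM:P3(v=0,ok=F), EMIT:P2(v=0,ok=F)] out:-; in:P4
Tick 7: [PARSE:P5(v=3,ok=F), VALIDATE:P4(v=7,ok=T), TRANSFORM:-, EMIT:P3(v=0,ok=F)] out:P2(v=0); in:P5
Tick 8: [PARSE:P6(v=2,ok=F), VALIDATE:P5(v=3,ok=F), TRANSFORM:P4(v=28,ok=T), EMIT:-] out:P3(v=0); in:P6
Tick 9: [PARSE:-, VALIDATE:P6(v=2,ok=F), TRANSFORM:P5(v=0,ok=F), EMIT:P4(v=28,ok=T)] out:-; in:-
Tick 10: [PARSE:-, VALIDATE:-, TRANSFORM:P6(v=0,ok=F), EMIT:P5(v=0,ok=F)] out:P4(v=28); in:-
Tick 11: [PARSE:-, VALIDATE:-, TRANSFORM:-, EMIT:P6(v=0,ok=F)] out:P5(v=0); in:-
Emitted by tick 11: ['P1', 'P2', 'P3', 'P4', 'P5']

Answer: 5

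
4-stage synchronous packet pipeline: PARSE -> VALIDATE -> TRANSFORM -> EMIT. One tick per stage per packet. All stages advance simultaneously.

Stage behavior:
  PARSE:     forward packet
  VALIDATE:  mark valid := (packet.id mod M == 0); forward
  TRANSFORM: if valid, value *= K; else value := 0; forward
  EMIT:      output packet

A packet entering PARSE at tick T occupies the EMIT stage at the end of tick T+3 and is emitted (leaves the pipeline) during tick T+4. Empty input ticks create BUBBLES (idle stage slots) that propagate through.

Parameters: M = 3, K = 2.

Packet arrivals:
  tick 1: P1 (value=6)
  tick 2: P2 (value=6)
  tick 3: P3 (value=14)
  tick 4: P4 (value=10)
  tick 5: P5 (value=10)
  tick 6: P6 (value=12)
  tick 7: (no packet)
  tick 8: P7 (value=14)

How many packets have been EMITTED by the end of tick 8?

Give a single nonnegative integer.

Answer: 4

Derivation:
Tick 1: [PARSE:P1(v=6,ok=F), VALIDATE:-, TRANSFORM:-, EMIT:-] out:-; in:P1
Tick 2: [PARSE:P2(v=6,ok=F), VALIDATE:P1(v=6,ok=F), TRANSFORM:-, EMIT:-] out:-; in:P2
Tick 3: [PARSE:P3(v=14,ok=F), VALIDATE:P2(v=6,ok=F), TRANSFORM:P1(v=0,ok=F), EMIT:-] out:-; in:P3
Tick 4: [PARSE:P4(v=10,ok=F), VALIDATE:P3(v=14,ok=T), TRANSFORM:P2(v=0,ok=F), EMIT:P1(v=0,ok=F)] out:-; in:P4
Tick 5: [PARSE:P5(v=10,ok=F), VALIDATE:P4(v=10,ok=F), TRANSFORM:P3(v=28,ok=T), EMIT:P2(v=0,ok=F)] out:P1(v=0); in:P5
Tick 6: [PARSE:P6(v=12,ok=F), VALIDATE:P5(v=10,ok=F), TRANSFORM:P4(v=0,ok=F), EMIT:P3(v=28,ok=T)] out:P2(v=0); in:P6
Tick 7: [PARSE:-, VALIDATE:P6(v=12,ok=T), TRANSFORM:P5(v=0,ok=F), EMIT:P4(v=0,ok=F)] out:P3(v=28); in:-
Tick 8: [PARSE:P7(v=14,ok=F), VALIDATE:-, TRANSFORM:P6(v=24,ok=T), EMIT:P5(v=0,ok=F)] out:P4(v=0); in:P7
Emitted by tick 8: ['P1', 'P2', 'P3', 'P4']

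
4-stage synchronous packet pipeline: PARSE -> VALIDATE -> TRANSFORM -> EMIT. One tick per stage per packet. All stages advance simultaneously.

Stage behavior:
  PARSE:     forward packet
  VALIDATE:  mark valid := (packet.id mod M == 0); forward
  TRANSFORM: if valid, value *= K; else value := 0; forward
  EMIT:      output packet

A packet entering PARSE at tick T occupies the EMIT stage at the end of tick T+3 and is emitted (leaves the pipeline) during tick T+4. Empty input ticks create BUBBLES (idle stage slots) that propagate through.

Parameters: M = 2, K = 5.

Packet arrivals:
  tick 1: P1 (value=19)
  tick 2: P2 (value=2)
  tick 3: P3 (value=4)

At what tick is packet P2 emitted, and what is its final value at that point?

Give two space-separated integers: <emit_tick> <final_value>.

Tick 1: [PARSE:P1(v=19,ok=F), VALIDATE:-, TRANSFORM:-, EMIT:-] out:-; in:P1
Tick 2: [PARSE:P2(v=2,ok=F), VALIDATE:P1(v=19,ok=F), TRANSFORM:-, EMIT:-] out:-; in:P2
Tick 3: [PARSE:P3(v=4,ok=F), VALIDATE:P2(v=2,ok=T), TRANSFORM:P1(v=0,ok=F), EMIT:-] out:-; in:P3
Tick 4: [PARSE:-, VALIDATE:P3(v=4,ok=F), TRANSFORM:P2(v=10,ok=T), EMIT:P1(v=0,ok=F)] out:-; in:-
Tick 5: [PARSE:-, VALIDATE:-, TRANSFORM:P3(v=0,ok=F), EMIT:P2(v=10,ok=T)] out:P1(v=0); in:-
Tick 6: [PARSE:-, VALIDATE:-, TRANSFORM:-, EMIT:P3(v=0,ok=F)] out:P2(v=10); in:-
Tick 7: [PARSE:-, VALIDATE:-, TRANSFORM:-, EMIT:-] out:P3(v=0); in:-
P2: arrives tick 2, valid=True (id=2, id%2=0), emit tick 6, final value 10

Answer: 6 10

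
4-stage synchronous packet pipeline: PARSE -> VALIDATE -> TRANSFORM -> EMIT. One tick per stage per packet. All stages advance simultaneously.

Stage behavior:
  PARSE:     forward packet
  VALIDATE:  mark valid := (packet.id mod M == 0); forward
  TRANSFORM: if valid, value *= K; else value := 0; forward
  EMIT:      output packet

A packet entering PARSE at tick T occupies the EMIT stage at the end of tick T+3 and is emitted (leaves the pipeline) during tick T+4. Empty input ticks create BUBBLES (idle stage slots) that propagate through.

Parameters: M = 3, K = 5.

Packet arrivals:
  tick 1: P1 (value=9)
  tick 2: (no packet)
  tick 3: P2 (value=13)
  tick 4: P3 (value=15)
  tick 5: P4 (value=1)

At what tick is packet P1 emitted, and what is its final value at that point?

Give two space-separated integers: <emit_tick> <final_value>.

Tick 1: [PARSE:P1(v=9,ok=F), VALIDATE:-, TRANSFORM:-, EMIT:-] out:-; in:P1
Tick 2: [PARSE:-, VALIDATE:P1(v=9,ok=F), TRANSFORM:-, EMIT:-] out:-; in:-
Tick 3: [PARSE:P2(v=13,ok=F), VALIDATE:-, TRANSFORM:P1(v=0,ok=F), EMIT:-] out:-; in:P2
Tick 4: [PARSE:P3(v=15,ok=F), VALIDATE:P2(v=13,ok=F), TRANSFORM:-, EMIT:P1(v=0,ok=F)] out:-; in:P3
Tick 5: [PARSE:P4(v=1,ok=F), VALIDATE:P3(v=15,ok=T), TRANSFORM:P2(v=0,ok=F), EMIT:-] out:P1(v=0); in:P4
Tick 6: [PARSE:-, VALIDATE:P4(v=1,ok=F), TRANSFORM:P3(v=75,ok=T), EMIT:P2(v=0,ok=F)] out:-; in:-
Tick 7: [PARSE:-, VALIDATE:-, TRANSFORM:P4(v=0,ok=F), EMIT:P3(v=75,ok=T)] out:P2(v=0); in:-
Tick 8: [PARSE:-, VALIDATE:-, TRANSFORM:-, EMIT:P4(v=0,ok=F)] out:P3(v=75); in:-
Tick 9: [PARSE:-, VALIDATE:-, TRANSFORM:-, EMIT:-] out:P4(v=0); in:-
P1: arrives tick 1, valid=False (id=1, id%3=1), emit tick 5, final value 0

Answer: 5 0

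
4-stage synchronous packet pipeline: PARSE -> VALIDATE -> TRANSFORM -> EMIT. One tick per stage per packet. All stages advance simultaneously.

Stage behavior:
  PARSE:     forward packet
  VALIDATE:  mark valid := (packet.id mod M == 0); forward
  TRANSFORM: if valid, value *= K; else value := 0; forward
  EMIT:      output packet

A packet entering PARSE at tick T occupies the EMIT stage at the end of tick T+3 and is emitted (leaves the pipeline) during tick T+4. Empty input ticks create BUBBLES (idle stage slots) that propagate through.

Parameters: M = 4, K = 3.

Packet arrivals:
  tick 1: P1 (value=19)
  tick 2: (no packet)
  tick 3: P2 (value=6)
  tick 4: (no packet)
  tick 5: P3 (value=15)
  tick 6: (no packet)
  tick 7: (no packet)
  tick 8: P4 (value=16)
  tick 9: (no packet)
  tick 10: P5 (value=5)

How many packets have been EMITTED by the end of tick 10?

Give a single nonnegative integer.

Answer: 3

Derivation:
Tick 1: [PARSE:P1(v=19,ok=F), VALIDATE:-, TRANSFORM:-, EMIT:-] out:-; in:P1
Tick 2: [PARSE:-, VALIDATE:P1(v=19,ok=F), TRANSFORM:-, EMIT:-] out:-; in:-
Tick 3: [PARSE:P2(v=6,ok=F), VALIDATE:-, TRANSFORM:P1(v=0,ok=F), EMIT:-] out:-; in:P2
Tick 4: [PARSE:-, VALIDATE:P2(v=6,ok=F), TRANSFORM:-, EMIT:P1(v=0,ok=F)] out:-; in:-
Tick 5: [PARSE:P3(v=15,ok=F), VALIDATE:-, TRANSFORM:P2(v=0,ok=F), EMIT:-] out:P1(v=0); in:P3
Tick 6: [PARSE:-, VALIDATE:P3(v=15,ok=F), TRANSFORM:-, EMIT:P2(v=0,ok=F)] out:-; in:-
Tick 7: [PARSE:-, VALIDATE:-, TRANSFORM:P3(v=0,ok=F), EMIT:-] out:P2(v=0); in:-
Tick 8: [PARSE:P4(v=16,ok=F), VALIDATE:-, TRANSFORM:-, EMIT:P3(v=0,ok=F)] out:-; in:P4
Tick 9: [PARSE:-, VALIDATE:P4(v=16,ok=T), TRANSFORM:-, EMIT:-] out:P3(v=0); in:-
Tick 10: [PARSE:P5(v=5,ok=F), VALIDATE:-, TRANSFORM:P4(v=48,ok=T), EMIT:-] out:-; in:P5
Emitted by tick 10: ['P1', 'P2', 'P3']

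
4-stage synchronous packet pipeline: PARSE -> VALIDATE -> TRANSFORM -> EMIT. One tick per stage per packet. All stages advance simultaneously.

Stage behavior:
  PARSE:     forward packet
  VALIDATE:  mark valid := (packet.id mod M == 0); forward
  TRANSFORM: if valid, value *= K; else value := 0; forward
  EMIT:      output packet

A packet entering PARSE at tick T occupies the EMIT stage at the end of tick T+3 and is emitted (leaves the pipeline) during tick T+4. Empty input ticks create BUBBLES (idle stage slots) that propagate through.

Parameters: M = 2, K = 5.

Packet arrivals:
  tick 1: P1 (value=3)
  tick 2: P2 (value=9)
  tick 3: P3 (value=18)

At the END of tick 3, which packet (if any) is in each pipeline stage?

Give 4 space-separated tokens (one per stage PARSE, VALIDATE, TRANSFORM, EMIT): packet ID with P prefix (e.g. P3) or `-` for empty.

Tick 1: [PARSE:P1(v=3,ok=F), VALIDATE:-, TRANSFORM:-, EMIT:-] out:-; in:P1
Tick 2: [PARSE:P2(v=9,ok=F), VALIDATE:P1(v=3,ok=F), TRANSFORM:-, EMIT:-] out:-; in:P2
Tick 3: [PARSE:P3(v=18,ok=F), VALIDATE:P2(v=9,ok=T), TRANSFORM:P1(v=0,ok=F), EMIT:-] out:-; in:P3
At end of tick 3: ['P3', 'P2', 'P1', '-']

Answer: P3 P2 P1 -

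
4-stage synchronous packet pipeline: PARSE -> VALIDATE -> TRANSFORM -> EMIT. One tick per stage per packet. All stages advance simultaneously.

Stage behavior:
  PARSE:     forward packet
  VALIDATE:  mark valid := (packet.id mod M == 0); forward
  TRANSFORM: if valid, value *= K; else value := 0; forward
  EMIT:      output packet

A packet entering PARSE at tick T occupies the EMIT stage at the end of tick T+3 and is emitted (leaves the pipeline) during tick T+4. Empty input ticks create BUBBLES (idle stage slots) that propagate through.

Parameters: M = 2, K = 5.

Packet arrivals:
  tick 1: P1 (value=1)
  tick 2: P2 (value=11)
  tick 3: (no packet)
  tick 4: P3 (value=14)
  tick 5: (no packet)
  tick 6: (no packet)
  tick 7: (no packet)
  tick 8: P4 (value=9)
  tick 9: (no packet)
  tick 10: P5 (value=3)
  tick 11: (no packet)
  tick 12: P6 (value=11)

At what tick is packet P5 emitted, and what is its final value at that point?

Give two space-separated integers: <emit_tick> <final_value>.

Tick 1: [PARSE:P1(v=1,ok=F), VALIDATE:-, TRANSFORM:-, EMIT:-] out:-; in:P1
Tick 2: [PARSE:P2(v=11,ok=F), VALIDATE:P1(v=1,ok=F), TRANSFORM:-, EMIT:-] out:-; in:P2
Tick 3: [PARSE:-, VALIDATE:P2(v=11,ok=T), TRANSFORM:P1(v=0,ok=F), EMIT:-] out:-; in:-
Tick 4: [PARSE:P3(v=14,ok=F), VALIDATE:-, TRANSFORM:P2(v=55,ok=T), EMIT:P1(v=0,ok=F)] out:-; in:P3
Tick 5: [PARSE:-, VALIDATE:P3(v=14,ok=F), TRANSFORM:-, EMIT:P2(v=55,ok=T)] out:P1(v=0); in:-
Tick 6: [PARSE:-, VALIDATE:-, TRANSFORM:P3(v=0,ok=F), EMIT:-] out:P2(v=55); in:-
Tick 7: [PARSE:-, VALIDATE:-, TRANSFORM:-, EMIT:P3(v=0,ok=F)] out:-; in:-
Tick 8: [PARSE:P4(v=9,ok=F), VALIDATE:-, TRANSFORM:-, EMIT:-] out:P3(v=0); in:P4
Tick 9: [PARSE:-, VALIDATE:P4(v=9,ok=T), TRANSFORM:-, EMIT:-] out:-; in:-
Tick 10: [PARSE:P5(v=3,ok=F), VALIDATE:-, TRANSFORM:P4(v=45,ok=T), EMIT:-] out:-; in:P5
Tick 11: [PARSE:-, VALIDATE:P5(v=3,ok=F), TRANSFORM:-, EMIT:P4(v=45,ok=T)] out:-; in:-
Tick 12: [PARSE:P6(v=11,ok=F), VALIDATE:-, TRANSFORM:P5(v=0,ok=F), EMIT:-] out:P4(v=45); in:P6
Tick 13: [PARSE:-, VALIDATE:P6(v=11,ok=T), TRANSFORM:-, EMIT:P5(v=0,ok=F)] out:-; in:-
Tick 14: [PARSE:-, VALIDATE:-, TRANSFORM:P6(v=55,ok=T), EMIT:-] out:P5(v=0); in:-
Tick 15: [PARSE:-, VALIDATE:-, TRANSFORM:-, EMIT:P6(v=55,ok=T)] out:-; in:-
Tick 16: [PARSE:-, VALIDATE:-, TRANSFORM:-, EMIT:-] out:P6(v=55); in:-
P5: arrives tick 10, valid=False (id=5, id%2=1), emit tick 14, final value 0

Answer: 14 0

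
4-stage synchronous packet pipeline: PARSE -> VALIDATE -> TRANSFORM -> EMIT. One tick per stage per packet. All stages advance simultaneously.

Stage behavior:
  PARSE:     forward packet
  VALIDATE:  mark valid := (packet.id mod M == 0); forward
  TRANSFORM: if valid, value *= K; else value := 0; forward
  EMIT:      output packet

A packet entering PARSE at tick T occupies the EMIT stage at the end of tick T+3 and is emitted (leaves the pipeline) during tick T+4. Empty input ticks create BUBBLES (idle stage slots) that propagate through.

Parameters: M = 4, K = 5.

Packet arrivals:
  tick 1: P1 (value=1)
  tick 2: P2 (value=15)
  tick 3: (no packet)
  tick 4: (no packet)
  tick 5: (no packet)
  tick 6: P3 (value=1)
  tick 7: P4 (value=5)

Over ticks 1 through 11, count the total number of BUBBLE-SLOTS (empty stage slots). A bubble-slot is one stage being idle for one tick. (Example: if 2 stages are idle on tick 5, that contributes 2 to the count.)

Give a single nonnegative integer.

Answer: 28

Derivation:
Tick 1: [PARSE:P1(v=1,ok=F), VALIDATE:-, TRANSFORM:-, EMIT:-] out:-; bubbles=3
Tick 2: [PARSE:P2(v=15,ok=F), VALIDATE:P1(v=1,ok=F), TRANSFORM:-, EMIT:-] out:-; bubbles=2
Tick 3: [PARSE:-, VALIDATE:P2(v=15,ok=F), TRANSFORM:P1(v=0,ok=F), EMIT:-] out:-; bubbles=2
Tick 4: [PARSE:-, VALIDATE:-, TRANSFORM:P2(v=0,ok=F), EMIT:P1(v=0,ok=F)] out:-; bubbles=2
Tick 5: [PARSE:-, VALIDATE:-, TRANSFORM:-, EMIT:P2(v=0,ok=F)] out:P1(v=0); bubbles=3
Tick 6: [PARSE:P3(v=1,ok=F), VALIDATE:-, TRANSFORM:-, EMIT:-] out:P2(v=0); bubbles=3
Tick 7: [PARSE:P4(v=5,ok=F), VALIDATE:P3(v=1,ok=F), TRANSFORM:-, EMIT:-] out:-; bubbles=2
Tick 8: [PARSE:-, VALIDATE:P4(v=5,ok=T), TRANSFORM:P3(v=0,ok=F), EMIT:-] out:-; bubbles=2
Tick 9: [PARSE:-, VALIDATE:-, TRANSFORM:P4(v=25,ok=T), EMIT:P3(v=0,ok=F)] out:-; bubbles=2
Tick 10: [PARSE:-, VALIDATE:-, TRANSFORM:-, EMIT:P4(v=25,ok=T)] out:P3(v=0); bubbles=3
Tick 11: [PARSE:-, VALIDATE:-, TRANSFORM:-, EMIT:-] out:P4(v=25); bubbles=4
Total bubble-slots: 28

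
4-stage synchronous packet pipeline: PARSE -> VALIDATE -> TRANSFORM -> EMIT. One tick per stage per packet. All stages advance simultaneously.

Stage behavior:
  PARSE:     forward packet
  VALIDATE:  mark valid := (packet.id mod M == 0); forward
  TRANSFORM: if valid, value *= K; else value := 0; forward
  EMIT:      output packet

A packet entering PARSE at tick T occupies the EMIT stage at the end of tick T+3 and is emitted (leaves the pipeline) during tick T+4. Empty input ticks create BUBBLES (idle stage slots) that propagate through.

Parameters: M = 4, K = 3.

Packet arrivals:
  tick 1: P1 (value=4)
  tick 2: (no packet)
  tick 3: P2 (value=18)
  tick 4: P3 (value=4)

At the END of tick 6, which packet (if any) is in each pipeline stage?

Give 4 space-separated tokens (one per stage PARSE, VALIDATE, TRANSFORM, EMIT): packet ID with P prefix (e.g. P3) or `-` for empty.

Tick 1: [PARSE:P1(v=4,ok=F), VALIDATE:-, TRANSFORM:-, EMIT:-] out:-; in:P1
Tick 2: [PARSE:-, VALIDATE:P1(v=4,ok=F), TRANSFORM:-, EMIT:-] out:-; in:-
Tick 3: [PARSE:P2(v=18,ok=F), VALIDATE:-, TRANSFORM:P1(v=0,ok=F), EMIT:-] out:-; in:P2
Tick 4: [PARSE:P3(v=4,ok=F), VALIDATE:P2(v=18,ok=F), TRANSFORM:-, EMIT:P1(v=0,ok=F)] out:-; in:P3
Tick 5: [PARSE:-, VALIDATE:P3(v=4,ok=F), TRANSFORM:P2(v=0,ok=F), EMIT:-] out:P1(v=0); in:-
Tick 6: [PARSE:-, VALIDATE:-, TRANSFORM:P3(v=0,ok=F), EMIT:P2(v=0,ok=F)] out:-; in:-
At end of tick 6: ['-', '-', 'P3', 'P2']

Answer: - - P3 P2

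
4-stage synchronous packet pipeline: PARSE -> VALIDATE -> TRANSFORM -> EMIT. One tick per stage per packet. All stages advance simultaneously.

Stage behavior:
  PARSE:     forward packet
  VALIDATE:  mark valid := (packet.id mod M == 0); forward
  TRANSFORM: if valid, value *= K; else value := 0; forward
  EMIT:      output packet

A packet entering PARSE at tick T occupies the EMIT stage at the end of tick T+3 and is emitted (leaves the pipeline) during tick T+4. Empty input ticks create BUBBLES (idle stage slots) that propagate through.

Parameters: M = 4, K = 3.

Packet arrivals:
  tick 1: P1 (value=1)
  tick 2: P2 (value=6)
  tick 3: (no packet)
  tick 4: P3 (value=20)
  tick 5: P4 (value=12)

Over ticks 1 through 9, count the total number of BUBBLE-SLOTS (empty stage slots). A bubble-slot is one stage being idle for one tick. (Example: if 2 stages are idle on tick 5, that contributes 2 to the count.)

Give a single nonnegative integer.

Tick 1: [PARSE:P1(v=1,ok=F), VALIDATE:-, TRANSFORM:-, EMIT:-] out:-; bubbles=3
Tick 2: [PARSE:P2(v=6,ok=F), VALIDATE:P1(v=1,ok=F), TRANSFORM:-, EMIT:-] out:-; bubbles=2
Tick 3: [PARSE:-, VALIDATE:P2(v=6,ok=F), TRANSFORM:P1(v=0,ok=F), EMIT:-] out:-; bubbles=2
Tick 4: [PARSE:P3(v=20,ok=F), VALIDATE:-, TRANSFORM:P2(v=0,ok=F), EMIT:P1(v=0,ok=F)] out:-; bubbles=1
Tick 5: [PARSE:P4(v=12,ok=F), VALIDATE:P3(v=20,ok=F), TRANSFORM:-, EMIT:P2(v=0,ok=F)] out:P1(v=0); bubbles=1
Tick 6: [PARSE:-, VALIDATE:P4(v=12,ok=T), TRANSFORM:P3(v=0,ok=F), EMIT:-] out:P2(v=0); bubbles=2
Tick 7: [PARSE:-, VALIDATE:-, TRANSFORM:P4(v=36,ok=T), EMIT:P3(v=0,ok=F)] out:-; bubbles=2
Tick 8: [PARSE:-, VALIDATE:-, TRANSFORM:-, EMIT:P4(v=36,ok=T)] out:P3(v=0); bubbles=3
Tick 9: [PARSE:-, VALIDATE:-, TRANSFORM:-, EMIT:-] out:P4(v=36); bubbles=4
Total bubble-slots: 20

Answer: 20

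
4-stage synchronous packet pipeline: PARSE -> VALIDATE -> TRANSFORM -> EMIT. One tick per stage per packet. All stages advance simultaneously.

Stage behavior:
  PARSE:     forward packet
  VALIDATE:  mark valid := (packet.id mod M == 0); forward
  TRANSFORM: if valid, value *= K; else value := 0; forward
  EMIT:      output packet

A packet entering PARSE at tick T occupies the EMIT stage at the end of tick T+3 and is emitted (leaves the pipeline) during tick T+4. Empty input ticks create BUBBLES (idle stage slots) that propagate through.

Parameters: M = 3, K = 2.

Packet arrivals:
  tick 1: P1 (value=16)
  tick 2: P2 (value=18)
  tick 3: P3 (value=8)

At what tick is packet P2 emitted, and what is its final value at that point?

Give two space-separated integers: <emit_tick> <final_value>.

Answer: 6 0

Derivation:
Tick 1: [PARSE:P1(v=16,ok=F), VALIDATE:-, TRANSFORM:-, EMIT:-] out:-; in:P1
Tick 2: [PARSE:P2(v=18,ok=F), VALIDATE:P1(v=16,ok=F), TRANSFORM:-, EMIT:-] out:-; in:P2
Tick 3: [PARSE:P3(v=8,ok=F), VALIDATE:P2(v=18,ok=F), TRANSFORM:P1(v=0,ok=F), EMIT:-] out:-; in:P3
Tick 4: [PARSE:-, VALIDATE:P3(v=8,ok=T), TRANSFORM:P2(v=0,ok=F), EMIT:P1(v=0,ok=F)] out:-; in:-
Tick 5: [PARSE:-, VALIDATE:-, TRANSFORM:P3(v=16,ok=T), EMIT:P2(v=0,ok=F)] out:P1(v=0); in:-
Tick 6: [PARSE:-, VALIDATE:-, TRANSFORM:-, EMIT:P3(v=16,ok=T)] out:P2(v=0); in:-
Tick 7: [PARSE:-, VALIDATE:-, TRANSFORM:-, EMIT:-] out:P3(v=16); in:-
P2: arrives tick 2, valid=False (id=2, id%3=2), emit tick 6, final value 0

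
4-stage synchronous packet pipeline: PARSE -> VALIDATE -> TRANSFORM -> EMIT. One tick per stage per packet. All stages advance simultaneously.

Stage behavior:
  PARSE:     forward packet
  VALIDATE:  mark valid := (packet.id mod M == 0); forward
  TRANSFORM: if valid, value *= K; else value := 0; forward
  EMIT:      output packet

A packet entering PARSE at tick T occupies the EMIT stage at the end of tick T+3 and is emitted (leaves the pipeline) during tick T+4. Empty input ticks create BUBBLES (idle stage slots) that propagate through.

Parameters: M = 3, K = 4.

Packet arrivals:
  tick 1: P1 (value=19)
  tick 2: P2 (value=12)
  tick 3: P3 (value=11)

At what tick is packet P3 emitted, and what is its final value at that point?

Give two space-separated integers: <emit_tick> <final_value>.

Answer: 7 44

Derivation:
Tick 1: [PARSE:P1(v=19,ok=F), VALIDATE:-, TRANSFORM:-, EMIT:-] out:-; in:P1
Tick 2: [PARSE:P2(v=12,ok=F), VALIDATE:P1(v=19,ok=F), TRANSFORM:-, EMIT:-] out:-; in:P2
Tick 3: [PARSE:P3(v=11,ok=F), VALIDATE:P2(v=12,ok=F), TRANSFORM:P1(v=0,ok=F), EMIT:-] out:-; in:P3
Tick 4: [PARSE:-, VALIDATE:P3(v=11,ok=T), TRANSFORM:P2(v=0,ok=F), EMIT:P1(v=0,ok=F)] out:-; in:-
Tick 5: [PARSE:-, VALIDATE:-, TRANSFORM:P3(v=44,ok=T), EMIT:P2(v=0,ok=F)] out:P1(v=0); in:-
Tick 6: [PARSE:-, VALIDATE:-, TRANSFORM:-, EMIT:P3(v=44,ok=T)] out:P2(v=0); in:-
Tick 7: [PARSE:-, VALIDATE:-, TRANSFORM:-, EMIT:-] out:P3(v=44); in:-
P3: arrives tick 3, valid=True (id=3, id%3=0), emit tick 7, final value 44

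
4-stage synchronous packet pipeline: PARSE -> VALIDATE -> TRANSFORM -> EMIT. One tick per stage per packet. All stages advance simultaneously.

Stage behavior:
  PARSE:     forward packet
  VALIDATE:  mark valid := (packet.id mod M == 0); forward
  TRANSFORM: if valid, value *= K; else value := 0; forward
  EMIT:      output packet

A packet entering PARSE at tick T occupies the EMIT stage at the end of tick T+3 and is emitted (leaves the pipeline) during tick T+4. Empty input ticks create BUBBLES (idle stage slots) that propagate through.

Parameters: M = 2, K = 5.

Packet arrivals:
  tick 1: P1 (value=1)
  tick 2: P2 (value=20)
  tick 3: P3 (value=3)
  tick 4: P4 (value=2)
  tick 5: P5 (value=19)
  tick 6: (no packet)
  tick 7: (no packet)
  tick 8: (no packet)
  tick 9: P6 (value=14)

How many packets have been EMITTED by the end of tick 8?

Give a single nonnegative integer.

Tick 1: [PARSE:P1(v=1,ok=F), VALIDATE:-, TRANSFORM:-, EMIT:-] out:-; in:P1
Tick 2: [PARSE:P2(v=20,ok=F), VALIDATE:P1(v=1,ok=F), TRANSFORM:-, EMIT:-] out:-; in:P2
Tick 3: [PARSE:P3(v=3,ok=F), VALIDATE:P2(v=20,ok=T), TRANSFORM:P1(v=0,ok=F), EMIT:-] out:-; in:P3
Tick 4: [PARSE:P4(v=2,ok=F), VALIDATE:P3(v=3,ok=F), TRANSFORM:P2(v=100,ok=T), EMIT:P1(v=0,ok=F)] out:-; in:P4
Tick 5: [PARSE:P5(v=19,ok=F), VALIDATE:P4(v=2,ok=T), TRANSFORM:P3(v=0,ok=F), EMIT:P2(v=100,ok=T)] out:P1(v=0); in:P5
Tick 6: [PARSE:-, VALIDATE:P5(v=19,ok=F), TRANSFORM:P4(v=10,ok=T), EMIT:P3(v=0,ok=F)] out:P2(v=100); in:-
Tick 7: [PARSE:-, VALIDATE:-, TRANSFORM:P5(v=0,ok=F), EMIT:P4(v=10,ok=T)] out:P3(v=0); in:-
Tick 8: [PARSE:-, VALIDATE:-, TRANSFORM:-, EMIT:P5(v=0,ok=F)] out:P4(v=10); in:-
Emitted by tick 8: ['P1', 'P2', 'P3', 'P4']

Answer: 4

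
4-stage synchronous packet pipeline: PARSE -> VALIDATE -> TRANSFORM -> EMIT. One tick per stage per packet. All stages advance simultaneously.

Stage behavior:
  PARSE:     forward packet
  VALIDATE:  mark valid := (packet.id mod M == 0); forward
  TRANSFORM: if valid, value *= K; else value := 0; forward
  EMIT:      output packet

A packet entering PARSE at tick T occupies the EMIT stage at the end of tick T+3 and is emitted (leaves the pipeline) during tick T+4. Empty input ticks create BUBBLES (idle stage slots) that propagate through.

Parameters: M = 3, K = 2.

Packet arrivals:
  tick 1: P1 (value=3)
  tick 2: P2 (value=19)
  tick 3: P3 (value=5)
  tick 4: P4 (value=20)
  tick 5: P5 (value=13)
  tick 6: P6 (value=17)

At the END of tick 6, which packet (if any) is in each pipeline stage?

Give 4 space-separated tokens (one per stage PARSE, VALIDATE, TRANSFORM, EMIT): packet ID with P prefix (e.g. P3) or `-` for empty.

Answer: P6 P5 P4 P3

Derivation:
Tick 1: [PARSE:P1(v=3,ok=F), VALIDATE:-, TRANSFORM:-, EMIT:-] out:-; in:P1
Tick 2: [PARSE:P2(v=19,ok=F), VALIDATE:P1(v=3,ok=F), TRANSFORM:-, EMIT:-] out:-; in:P2
Tick 3: [PARSE:P3(v=5,ok=F), VALIDATE:P2(v=19,ok=F), TRANSFORM:P1(v=0,ok=F), EMIT:-] out:-; in:P3
Tick 4: [PARSE:P4(v=20,ok=F), VALIDATE:P3(v=5,ok=T), TRANSFORM:P2(v=0,ok=F), EMIT:P1(v=0,ok=F)] out:-; in:P4
Tick 5: [PARSE:P5(v=13,ok=F), VALIDATE:P4(v=20,ok=F), TRANSFORM:P3(v=10,ok=T), EMIT:P2(v=0,ok=F)] out:P1(v=0); in:P5
Tick 6: [PARSE:P6(v=17,ok=F), VALIDATE:P5(v=13,ok=F), TRANSFORM:P4(v=0,ok=F), EMIT:P3(v=10,ok=T)] out:P2(v=0); in:P6
At end of tick 6: ['P6', 'P5', 'P4', 'P3']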